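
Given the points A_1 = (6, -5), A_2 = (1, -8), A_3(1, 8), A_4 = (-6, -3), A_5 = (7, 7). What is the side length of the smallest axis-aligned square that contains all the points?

16

The bounding box has width 13 and height 16.
An axis-aligned square enclosing the set must have side ≥ max(width, height).
So the minimum side is max(13, 16) = 16.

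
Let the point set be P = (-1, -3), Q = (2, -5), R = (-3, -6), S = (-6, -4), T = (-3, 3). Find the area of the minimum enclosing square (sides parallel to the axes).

The bounding box has width 8 and height 9.
An axis-aligned square enclosing the set must have side ≥ max(width, height).
So the minimum side is max(8, 9) = 9.
Area = 9² = 81.

81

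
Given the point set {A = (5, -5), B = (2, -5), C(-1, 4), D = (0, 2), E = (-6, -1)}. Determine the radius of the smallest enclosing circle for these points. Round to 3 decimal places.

The minimum enclosing circle is determined by three boundary points: A, C, E.
Their circumcentre is (-0.1, -1.9) with r² = 35.62.
The farthest remaining point D is at distance² 15.22 ≤ 35.62.
r = √(35.62) ≈ 5.968.

5.968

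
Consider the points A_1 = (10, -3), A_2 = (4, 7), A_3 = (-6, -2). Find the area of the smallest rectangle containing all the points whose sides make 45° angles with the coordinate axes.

161.5

In coordinates u = x + y, v = x − y the rectangle is axis-aligned; the map (x,y)→(u,v) scales areas by 2.
u-values: 7, 11, -8; range = 11 − (-8) = 19.
v-values: 13, -3, -4; range = 13 − (-4) = 17.
Area = (19 × 17) / 2 = 161.5.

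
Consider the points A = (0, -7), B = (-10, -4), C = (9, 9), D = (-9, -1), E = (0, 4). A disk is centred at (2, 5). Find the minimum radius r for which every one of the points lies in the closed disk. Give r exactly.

15

The required radius is the distance from (2, 5) to the farthest point.
Squared distances: 148, 225, 65, 157, 5.
Maximum is 225, attained at B.
r = √225 = 15.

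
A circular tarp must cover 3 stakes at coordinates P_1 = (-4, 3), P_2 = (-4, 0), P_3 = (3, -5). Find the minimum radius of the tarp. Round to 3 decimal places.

Side lengths²: P_1P_2² = 9, P_1P_3² = 113, P_2P_3² = 74.
Since P_1P_3² = 113 ≥ 74 + 9 = 83, the angle opposite P_1P_3 is not acute, so the smallest enclosing circle has P_1P_3 as diameter.
Centre = midpoint of P_1P_3 = (-0.5, -1), r² = 113/4 = 28.25.
r = √(28.25) ≈ 5.315.

5.315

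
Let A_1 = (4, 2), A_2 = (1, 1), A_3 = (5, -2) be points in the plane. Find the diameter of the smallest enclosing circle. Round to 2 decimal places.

Side lengths²: A_1A_2² = 10, A_1A_3² = 17, A_2A_3² = 25.
Since A_2A_3² = 25 < 17 + 10 = 27, the triangle is acute, so the smallest enclosing circle is the circumcircle.
Circumcentre = (81/26, -9/26), r² = 2125/338.
Diameter = 2r = 2√(2125/338) ≈ 5.01.

5.01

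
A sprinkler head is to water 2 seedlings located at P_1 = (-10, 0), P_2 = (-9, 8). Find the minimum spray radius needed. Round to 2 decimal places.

4.03

The smallest circle enclosing two points has them as diameter endpoints.
Centre = midpoint = (-9.5, 4); r² = |P_1P_2|²/4 = 65/4 = 16.25.
r = √(16.25) ≈ 4.03.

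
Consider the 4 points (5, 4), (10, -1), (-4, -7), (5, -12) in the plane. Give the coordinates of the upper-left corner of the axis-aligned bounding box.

x-range [-4, 10], y-range [-12, 4].
The upper-left corner is (-4, 4).

(-4, 4)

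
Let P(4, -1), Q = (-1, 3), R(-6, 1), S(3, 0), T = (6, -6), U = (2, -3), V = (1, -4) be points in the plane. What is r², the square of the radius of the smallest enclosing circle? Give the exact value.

The farthest pair is R–T with squared distance 193. The circle on this segment as diameter has centre (0, -2.5) and r² = 193/4 = 48.25.
Check P: distance² to centre = 18.25 ≤ 48.25, so it lies inside.
All remaining points lie in this disk, and no smaller disk contains both endpoints, so this is the minimum enclosing circle.

48.25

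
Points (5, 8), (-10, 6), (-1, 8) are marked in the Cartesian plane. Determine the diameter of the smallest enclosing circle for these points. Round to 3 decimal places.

15.133

Call the three points A, B, C in the order given.
Side lengths²: AB² = 229, AC² = 36, BC² = 85.
Since AB² = 229 ≥ 85 + 36 = 121, the angle opposite AB is not acute, so the smallest enclosing circle has AB as diameter.
Centre = midpoint of AB = (-2.5, 7), r² = 229/4 = 57.25.
Diameter = 2r = 2√(57.25) ≈ 15.133.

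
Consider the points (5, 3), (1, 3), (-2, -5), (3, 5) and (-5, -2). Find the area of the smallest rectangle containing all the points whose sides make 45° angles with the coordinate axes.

45

In coordinates u = x + y, v = x − y the rectangle is axis-aligned; the map (x,y)→(u,v) scales areas by 2.
u-values: 8, 4, -7, 8, -7; range = 8 − (-7) = 15.
v-values: 2, -2, 3, -2, -3; range = 3 − (-3) = 6.
Area = (15 × 6) / 2 = 45.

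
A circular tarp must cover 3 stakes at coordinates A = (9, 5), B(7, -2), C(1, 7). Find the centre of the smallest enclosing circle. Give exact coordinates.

Side lengths²: AB² = 53, AC² = 68, BC² = 117.
Since BC² = 117 < 68 + 53 = 121, the triangle is acute, so the smallest enclosing circle is the circumcircle.
Circumcentre = (4.15, 2.6), r² = 29.2825.
Centre = (4.15, 2.6).

(4.15, 2.6)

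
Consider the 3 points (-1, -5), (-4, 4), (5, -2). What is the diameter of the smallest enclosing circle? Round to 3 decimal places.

10.926

Call the three points A, B, C in the order given.
Side lengths²: AB² = 90, AC² = 45, BC² = 117.
Since BC² = 117 < 90 + 45 = 135, the triangle is acute, so the smallest enclosing circle is the circumcircle.
Circumcentre = (1/14, 5/14), r² = 2925/98.
Diameter = 2r = 2√(2925/98) ≈ 10.926.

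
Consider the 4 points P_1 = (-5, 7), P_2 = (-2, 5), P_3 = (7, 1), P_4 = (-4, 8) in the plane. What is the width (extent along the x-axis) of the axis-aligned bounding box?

max x = 7, min x = -5, so width = 12.

12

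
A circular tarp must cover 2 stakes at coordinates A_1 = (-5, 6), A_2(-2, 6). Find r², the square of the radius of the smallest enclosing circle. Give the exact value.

2.25

The smallest circle enclosing two points has them as diameter endpoints.
Centre = midpoint = (-3.5, 6); r² = |A_1A_2|²/4 = 9/4 = 2.25.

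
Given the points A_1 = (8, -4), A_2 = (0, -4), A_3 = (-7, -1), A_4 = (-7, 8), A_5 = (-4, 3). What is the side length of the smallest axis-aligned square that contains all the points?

The bounding box has width 15 and height 12.
An axis-aligned square enclosing the set must have side ≥ max(width, height).
So the minimum side is max(15, 12) = 15.

15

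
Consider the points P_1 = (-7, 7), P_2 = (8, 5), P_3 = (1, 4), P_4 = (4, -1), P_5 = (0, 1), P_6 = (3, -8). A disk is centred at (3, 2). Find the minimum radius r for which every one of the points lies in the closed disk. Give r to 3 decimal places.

11.180

The required radius is the distance from (3, 2) to the farthest point.
Squared distances: 125, 34, 8, 10, 10, 100.
Maximum is 125, attained at P_1.
r = √125 ≈ 11.180.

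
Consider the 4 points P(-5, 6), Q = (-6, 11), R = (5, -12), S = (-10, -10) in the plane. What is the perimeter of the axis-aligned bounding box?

Width = max x − min x = 5 − (-10) = 15.
Height = max y − min y = 11 − (-12) = 23.
Perimeter = 2(15 + 23) = 76.

76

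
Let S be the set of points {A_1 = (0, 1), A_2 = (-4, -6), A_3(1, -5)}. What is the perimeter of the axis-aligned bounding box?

24

Width = max x − min x = 1 − (-4) = 5.
Height = max y − min y = 1 − (-6) = 7.
Perimeter = 2(5 + 7) = 24.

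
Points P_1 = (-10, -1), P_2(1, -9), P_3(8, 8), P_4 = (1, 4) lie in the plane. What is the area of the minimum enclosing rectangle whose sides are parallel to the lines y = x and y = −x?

256.5

In coordinates u = x + y, v = x − y the rectangle is axis-aligned; the map (x,y)→(u,v) scales areas by 2.
u-values: -11, -8, 16, 5; range = 16 − (-11) = 27.
v-values: -9, 10, 0, -3; range = 10 − (-9) = 19.
Area = (27 × 19) / 2 = 256.5.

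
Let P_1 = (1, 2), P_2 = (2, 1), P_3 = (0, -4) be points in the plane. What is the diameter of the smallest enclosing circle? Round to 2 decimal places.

Side lengths²: P_1P_2² = 2, P_1P_3² = 37, P_2P_3² = 29.
Since P_1P_3² = 37 ≥ 29 + 2 = 31, the angle opposite P_1P_3 is not acute, so the smallest enclosing circle has P_1P_3 as diameter.
Centre = midpoint of P_1P_3 = (0.5, -1), r² = 37/4 = 9.25.
Diameter = 2r = 2√(9.25) ≈ 6.08.

6.08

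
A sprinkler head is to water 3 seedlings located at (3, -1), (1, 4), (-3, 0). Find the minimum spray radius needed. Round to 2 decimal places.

Call the three points A, B, C in the order given.
Side lengths²: AB² = 29, AC² = 37, BC² = 32.
Since AC² = 37 < 32 + 29 = 61, the triangle is acute, so the smallest enclosing circle is the circumcircle.
Circumcentre = (3/14, 11/14), r² = 1073/98.
r = √(1073/98) ≈ 3.31.

3.31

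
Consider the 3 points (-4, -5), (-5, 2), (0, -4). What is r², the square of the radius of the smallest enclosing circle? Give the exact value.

Call the three points A, B, C in the order given.
Side lengths²: AB² = 50, AC² = 17, BC² = 61.
Since BC² = 61 < 50 + 17 = 67, the triangle is acute, so the smallest enclosing circle is the circumcircle.
Circumcentre = (-163/58, -73/58), r² = 25925/1682.

25925/1682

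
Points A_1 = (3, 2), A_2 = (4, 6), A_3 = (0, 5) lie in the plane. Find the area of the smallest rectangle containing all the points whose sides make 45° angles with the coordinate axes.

15

In coordinates u = x + y, v = x − y the rectangle is axis-aligned; the map (x,y)→(u,v) scales areas by 2.
u-values: 5, 10, 5; range = 10 − 5 = 5.
v-values: 1, -2, -5; range = 1 − (-5) = 6.
Area = (5 × 6) / 2 = 15.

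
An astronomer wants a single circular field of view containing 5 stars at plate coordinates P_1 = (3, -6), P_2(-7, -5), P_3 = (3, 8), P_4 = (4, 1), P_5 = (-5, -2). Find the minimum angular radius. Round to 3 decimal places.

8.242

A smallest enclosing disk is always determined by at most three of the input points on its boundary.
The minimum enclosing circle is determined by three boundary points: P_1, P_2, P_3.
Their circumcentre is (-1.35, 1) with r² = 67.9225.
The farthest remaining point P_4 is at distance² 28.6225 ≤ 67.9225.
r = √(67.9225) ≈ 8.242.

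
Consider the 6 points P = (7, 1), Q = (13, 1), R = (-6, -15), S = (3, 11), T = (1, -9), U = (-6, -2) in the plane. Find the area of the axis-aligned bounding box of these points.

494

x ranges over [-6, 13], width 19.
y ranges over [-15, 11], height 26.
Area = 19 × 26 = 494.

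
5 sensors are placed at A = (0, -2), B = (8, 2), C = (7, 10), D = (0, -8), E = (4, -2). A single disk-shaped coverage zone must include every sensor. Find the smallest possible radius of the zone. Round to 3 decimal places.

The minimum enclosing circle of a finite set is fixed by two of the points (as a diameter) or three (as a circumcircle).
The farthest pair is C–D with squared distance 373. The circle on this segment as diameter has centre (3.5, 1) and r² = 373/4 = 93.25.
Check A: distance² to centre = 21.25 ≤ 93.25, so it lies inside.
All remaining points lie in this disk, and no smaller disk contains both endpoints, so this is the minimum enclosing circle.
r = √(93.25) ≈ 9.657.

9.657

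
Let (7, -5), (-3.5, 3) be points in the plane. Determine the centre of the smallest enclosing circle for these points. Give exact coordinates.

The smallest circle enclosing two points has them as diameter endpoints.
Centre = midpoint = (1.75, -1); r² = |(7, -5)−(-3.5, 3)|²/4 = 174.25/4 = 43.5625.
Centre = (1.75, -1).

(1.75, -1)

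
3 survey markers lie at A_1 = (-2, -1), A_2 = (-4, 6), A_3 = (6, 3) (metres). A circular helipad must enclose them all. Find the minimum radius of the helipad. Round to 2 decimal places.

5.31

Side lengths²: A_1A_2² = 53, A_1A_3² = 80, A_2A_3² = 109.
Since A_2A_3² = 109 < 80 + 53 = 133, the triangle is acute, so the smallest enclosing circle is the circumcircle.
Circumcentre = (0.71875, 3.5625), r² = 28.2080078125.
r = √(28.2080078125) ≈ 5.31.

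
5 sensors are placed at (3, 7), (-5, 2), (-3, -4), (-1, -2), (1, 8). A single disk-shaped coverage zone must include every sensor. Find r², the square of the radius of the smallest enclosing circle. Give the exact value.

The minimum enclosing circle is determined by three boundary points: (3, 7), (-3, -4), (1, 8).
Their circumcentre is (-11/14, 27/14) with r² = 3925/98.
The farthest remaining point (-5, 2) is at distance² 1741/98 ≤ 3925/98.

3925/98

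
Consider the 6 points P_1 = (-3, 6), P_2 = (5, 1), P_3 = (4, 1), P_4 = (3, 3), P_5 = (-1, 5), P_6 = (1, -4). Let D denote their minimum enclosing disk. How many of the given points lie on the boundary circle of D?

A smallest enclosing disk is always determined by at most three of the input points on its boundary.
The minimum enclosing circle is determined by three boundary points: P_1, P_2, P_6.
Their circumcentre is (-5/12, 37/30) with r² = 105821/3600.
The farthest remaining point P_3 is at distance² 70421/3600 ≤ 105821/3600.
The points at distance exactly r from the centre are P_1, P_2, P_6 — 3 points.

3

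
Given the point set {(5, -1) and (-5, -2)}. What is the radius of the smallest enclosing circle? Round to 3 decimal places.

5.025

The smallest circle enclosing two points has them as diameter endpoints.
Centre = midpoint = (0, -1.5); r² = |(5, -1)−(-5, -2)|²/4 = 101/4 = 25.25.
r = √(25.25) ≈ 5.025.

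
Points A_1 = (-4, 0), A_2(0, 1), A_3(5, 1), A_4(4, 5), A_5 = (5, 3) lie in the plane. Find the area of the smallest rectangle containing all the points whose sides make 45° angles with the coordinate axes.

In coordinates u = x + y, v = x − y the rectangle is axis-aligned; the map (x,y)→(u,v) scales areas by 2.
u-values: -4, 1, 6, 9, 8; range = 9 − (-4) = 13.
v-values: -4, -1, 4, -1, 2; range = 4 − (-4) = 8.
Area = (13 × 8) / 2 = 52.

52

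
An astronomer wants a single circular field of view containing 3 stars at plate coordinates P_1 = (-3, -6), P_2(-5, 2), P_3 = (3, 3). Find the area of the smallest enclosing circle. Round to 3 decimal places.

Side lengths²: P_1P_2² = 68, P_1P_3² = 117, P_2P_3² = 65.
Since P_1P_3² = 117 < 68 + 65 = 133, the triangle is acute, so the smallest enclosing circle is the circumcircle.
Circumcentre = (-6/11, -25/22), r² = 14365/484.
Area = π·r² = π·14365/484 ≈ 93.242.

93.242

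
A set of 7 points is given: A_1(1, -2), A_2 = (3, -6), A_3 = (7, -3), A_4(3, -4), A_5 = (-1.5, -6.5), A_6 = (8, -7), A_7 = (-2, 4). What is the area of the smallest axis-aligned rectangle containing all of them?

110

x ranges over [-2, 8], width 10.
y ranges over [-7, 4], height 11.
Area = 10 × 11 = 110.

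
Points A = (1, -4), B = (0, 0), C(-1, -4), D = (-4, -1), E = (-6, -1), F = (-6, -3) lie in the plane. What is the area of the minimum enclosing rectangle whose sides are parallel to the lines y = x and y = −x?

45

In coordinates u = x + y, v = x − y the rectangle is axis-aligned; the map (x,y)→(u,v) scales areas by 2.
u-values: -3, 0, -5, -5, -7, -9; range = 0 − (-9) = 9.
v-values: 5, 0, 3, -3, -5, -3; range = 5 − (-5) = 10.
Area = (9 × 10) / 2 = 45.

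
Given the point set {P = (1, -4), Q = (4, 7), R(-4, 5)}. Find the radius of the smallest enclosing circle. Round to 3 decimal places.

Side lengths²: PQ² = 130, PR² = 106, QR² = 68.
Since PQ² = 130 < 106 + 68 = 174, the triangle is acute, so the smallest enclosing circle is the circumcircle.
Circumcentre = (42/41, 78/41), r² = 58565/1681.
r = √(58565/1681) ≈ 5.902.

5.902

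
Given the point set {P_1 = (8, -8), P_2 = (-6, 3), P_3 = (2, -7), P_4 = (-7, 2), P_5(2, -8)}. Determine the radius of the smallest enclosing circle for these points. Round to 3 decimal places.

9.014

The farthest pair is P_1–P_4 with squared distance 325. The circle on this segment as diameter has centre (0.5, -3) and r² = 325/4 = 81.25.
Check P_2: distance² to centre = 78.25 ≤ 81.25, so it lies inside.
All remaining points lie in this disk, and no smaller disk contains both endpoints, so this is the minimum enclosing circle.
r = √(81.25) ≈ 9.014.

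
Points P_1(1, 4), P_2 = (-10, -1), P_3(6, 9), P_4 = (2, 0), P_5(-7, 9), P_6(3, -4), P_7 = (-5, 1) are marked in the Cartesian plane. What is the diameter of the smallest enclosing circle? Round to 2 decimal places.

18.87

The farthest pair is P_2–P_3 with squared distance 356. The circle on this segment as diameter has centre (-2, 4) and r² = 356/4 = 89.
Check P_1: distance² to centre = 9 ≤ 89, so it lies inside.
All remaining points lie in this disk, and no smaller disk contains both endpoints, so this is the minimum enclosing circle.
Diameter = 2r = 2√89 ≈ 18.87.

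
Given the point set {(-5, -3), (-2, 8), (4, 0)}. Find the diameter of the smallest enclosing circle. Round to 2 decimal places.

12.02

Call the three points A, B, C in the order given.
Side lengths²: AB² = 130, AC² = 90, BC² = 100.
Since AB² = 130 < 100 + 90 = 190, the triangle is acute, so the smallest enclosing circle is the circumcircle.
Circumcentre = (-5/3, 2), r² = 325/9.
Diameter = 2r = 2√(325/9) ≈ 12.02.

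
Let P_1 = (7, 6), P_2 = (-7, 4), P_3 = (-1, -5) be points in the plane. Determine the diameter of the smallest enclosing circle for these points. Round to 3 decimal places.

15.077

Side lengths²: P_1P_2² = 200, P_1P_3² = 185, P_2P_3² = 117.
Since P_1P_2² = 200 < 185 + 117 = 302, the triangle is acute, so the smallest enclosing circle is the circumcircle.
Circumcentre = (17/46, 111/46), r² = 60125/1058.
Diameter = 2r = 2√(60125/1058) ≈ 15.077.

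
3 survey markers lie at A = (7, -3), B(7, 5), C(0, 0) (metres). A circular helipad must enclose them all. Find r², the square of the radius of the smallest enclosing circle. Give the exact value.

Side lengths²: AB² = 64, AC² = 58, BC² = 74.
Since BC² = 74 < 64 + 58 = 122, the triangle is acute, so the smallest enclosing circle is the circumcircle.
Circumcentre = (32/7, 1), r² = 1073/49.

1073/49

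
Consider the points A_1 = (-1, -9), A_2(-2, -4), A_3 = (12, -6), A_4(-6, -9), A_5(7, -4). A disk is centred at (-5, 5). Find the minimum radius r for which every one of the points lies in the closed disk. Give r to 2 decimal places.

The required radius is the distance from (-5, 5) to the farthest point.
Squared distances: 212, 90, 410, 197, 225.
Maximum is 410, attained at A_3.
r = √410 ≈ 20.25.

20.25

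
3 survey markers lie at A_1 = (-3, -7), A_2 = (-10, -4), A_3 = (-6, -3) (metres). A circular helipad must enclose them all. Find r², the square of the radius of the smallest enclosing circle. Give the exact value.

Side lengths²: A_1A_2² = 58, A_1A_3² = 25, A_2A_3² = 17.
Since A_1A_2² = 58 ≥ 25 + 17 = 42, the angle opposite A_1A_2 is not acute, so the smallest enclosing circle has A_1A_2 as diameter.
Centre = midpoint of A_1A_2 = (-6.5, -5.5), r² = 58/4 = 14.5.

14.5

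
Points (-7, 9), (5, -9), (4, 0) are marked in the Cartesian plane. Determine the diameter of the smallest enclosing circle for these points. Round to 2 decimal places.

Call the three points A, B, C in the order given.
Side lengths²: AB² = 468, AC² = 202, BC² = 82.
Since AB² = 468 ≥ 202 + 82 = 284, the angle opposite AB is not acute, so the smallest enclosing circle has AB as diameter.
Centre = midpoint of AB = (-1, 0), r² = 468/4 = 117.
Diameter = 2r = 2√117 ≈ 21.63.

21.63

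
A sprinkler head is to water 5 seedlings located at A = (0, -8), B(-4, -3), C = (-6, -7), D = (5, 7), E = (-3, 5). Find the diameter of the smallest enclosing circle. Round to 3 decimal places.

17.804

The farthest pair is C–D with squared distance 317. The circle on this segment as diameter has centre (-0.5, 0) and r² = 317/4 = 79.25.
Check A: distance² to centre = 64.25 ≤ 79.25, so it lies inside.
All remaining points lie in this disk, and no smaller disk contains both endpoints, so this is the minimum enclosing circle.
Diameter = 2r = 2√(79.25) ≈ 17.804.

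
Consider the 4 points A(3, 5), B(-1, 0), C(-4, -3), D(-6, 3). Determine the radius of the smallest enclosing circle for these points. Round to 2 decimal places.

5.34

By Welzl's lemma the MEC is supported by two points (diametrically opposite) or three points (on a circumcircle).
The minimum enclosing circle is determined by three boundary points: A, C, D.
Their circumcentre is (-53/58, 79/58) with r² = 48025/1682.
The farthest remaining point B is at distance² 3133/1682 ≤ 48025/1682.
r = √(48025/1682) ≈ 5.34.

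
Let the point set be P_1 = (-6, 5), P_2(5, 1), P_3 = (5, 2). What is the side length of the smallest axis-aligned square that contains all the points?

The bounding box has width 11 and height 4.
An axis-aligned square enclosing the set must have side ≥ max(width, height).
So the minimum side is max(11, 4) = 11.

11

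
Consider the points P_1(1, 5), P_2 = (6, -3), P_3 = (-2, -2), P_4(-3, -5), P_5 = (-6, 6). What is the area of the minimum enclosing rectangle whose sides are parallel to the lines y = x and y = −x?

147

In coordinates u = x + y, v = x − y the rectangle is axis-aligned; the map (x,y)→(u,v) scales areas by 2.
u-values: 6, 3, -4, -8, 0; range = 6 − (-8) = 14.
v-values: -4, 9, 0, 2, -12; range = 9 − (-12) = 21.
Area = (14 × 21) / 2 = 147.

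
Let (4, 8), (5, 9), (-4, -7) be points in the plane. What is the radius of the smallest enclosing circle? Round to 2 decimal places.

Call the three points A, B, C in the order given.
Side lengths²: AB² = 2, AC² = 289, BC² = 337.
Since BC² = 337 ≥ 289 + 2 = 291, the angle opposite BC is not acute, so the smallest enclosing circle has BC as diameter.
Centre = midpoint of BC = (0.5, 1), r² = 337/4 = 84.25.
r = √(84.25) ≈ 9.18.

9.18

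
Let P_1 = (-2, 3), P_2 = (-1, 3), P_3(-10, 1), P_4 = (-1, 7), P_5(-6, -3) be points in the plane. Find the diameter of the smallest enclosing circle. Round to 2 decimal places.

A smallest enclosing disk is always determined by at most three of the input points on its boundary.
The minimum enclosing circle is determined by three boundary points: P_3, P_4, P_5.
Their circumcentre is (-4.5, 2.5) with r² = 32.5.
The farthest remaining point P_2 is at distance² 12.5 ≤ 32.5.
Diameter = 2r = 2√(32.5) ≈ 11.40.

11.40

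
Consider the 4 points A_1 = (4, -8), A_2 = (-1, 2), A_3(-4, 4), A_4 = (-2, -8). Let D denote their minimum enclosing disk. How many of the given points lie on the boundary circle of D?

2

The farthest pair is A_1–A_3 with squared distance 208. The circle on this segment as diameter has centre (0, -2) and r² = 208/4 = 52.
Check A_2: distance² to centre = 17 ≤ 52, so it lies inside.
All remaining points lie in this disk, and no smaller disk contains both endpoints, so this is the minimum enclosing circle.
The points at distance exactly r from the centre are A_1, A_3 — 2 points.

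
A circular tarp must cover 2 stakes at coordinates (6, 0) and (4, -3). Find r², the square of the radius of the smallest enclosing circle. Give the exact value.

The smallest circle enclosing two points has them as diameter endpoints.
Centre = midpoint = (5, -1.5); r² = |(6, 0)−(4, -3)|²/4 = 13/4 = 3.25.

3.25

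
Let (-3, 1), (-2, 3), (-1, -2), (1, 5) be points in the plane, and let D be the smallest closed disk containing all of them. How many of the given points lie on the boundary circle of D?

A smallest enclosing disk is always determined by at most three of the input points on its boundary.
The farthest pair is (-1, -2)–(1, 5) with squared distance 53. The circle on this segment as diameter has centre (0, 1.5) and r² = 53/4 = 13.25.
Check (-3, 1): distance² to centre = 9.25 ≤ 13.25, so it lies inside.
All remaining points lie in this disk, and no smaller disk contains both endpoints, so this is the minimum enclosing circle.
The points at distance exactly r from the centre are (-1, -2), (1, 5) — 2 points.

2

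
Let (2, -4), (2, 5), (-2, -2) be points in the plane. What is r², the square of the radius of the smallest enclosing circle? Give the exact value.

20.3125

Call the three points A, B, C in the order given.
Side lengths²: AB² = 81, AC² = 20, BC² = 65.
Since AB² = 81 < 65 + 20 = 85, the triangle is acute, so the smallest enclosing circle is the circumcircle.
Circumcentre = (1.75, 0.5), r² = 20.3125.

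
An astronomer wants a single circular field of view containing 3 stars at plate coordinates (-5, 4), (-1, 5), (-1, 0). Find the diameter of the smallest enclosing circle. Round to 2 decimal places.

5.83

Call the three points A, B, C in the order given.
Side lengths²: AB² = 17, AC² = 32, BC² = 25.
Since AC² = 32 < 25 + 17 = 42, the triangle is acute, so the smallest enclosing circle is the circumcircle.
Circumcentre = (-2.5, 2.5), r² = 8.5.
Diameter = 2r = 2√(8.5) ≈ 5.83.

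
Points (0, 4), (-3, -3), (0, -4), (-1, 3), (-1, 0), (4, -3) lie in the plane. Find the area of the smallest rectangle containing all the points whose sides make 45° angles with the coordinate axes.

In coordinates u = x + y, v = x − y the rectangle is axis-aligned; the map (x,y)→(u,v) scales areas by 2.
u-values: 4, -6, -4, 2, -1, 1; range = 4 − (-6) = 10.
v-values: -4, 0, 4, -4, -1, 7; range = 7 − (-4) = 11.
Area = (10 × 11) / 2 = 55.

55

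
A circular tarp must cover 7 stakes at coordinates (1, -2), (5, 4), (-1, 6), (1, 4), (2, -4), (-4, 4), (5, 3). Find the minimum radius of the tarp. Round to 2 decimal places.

5.34

A smallest enclosing disk is always determined by at most three of the input points on its boundary.
The minimum enclosing circle is determined by three boundary points: (5, 4), (2, -4), (-4, 4).
Their circumcentre is (0.5, 1.125) with r² = 28.515625.
The farthest remaining point (-1, 6) is at distance² 26.015625 ≤ 28.515625.
r = √(28.515625) ≈ 5.34.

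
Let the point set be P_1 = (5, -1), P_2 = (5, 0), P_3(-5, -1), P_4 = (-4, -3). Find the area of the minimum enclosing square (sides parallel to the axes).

The bounding box has width 10 and height 3.
An axis-aligned square enclosing the set must have side ≥ max(width, height).
So the minimum side is max(10, 3) = 10.
Area = 10² = 100.

100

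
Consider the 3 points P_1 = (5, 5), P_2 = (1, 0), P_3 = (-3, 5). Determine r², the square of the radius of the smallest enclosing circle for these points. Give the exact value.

Side lengths²: P_1P_2² = 41, P_1P_3² = 64, P_2P_3² = 41.
Since P_1P_3² = 64 < 41 + 41 = 82, the triangle is acute, so the smallest enclosing circle is the circumcircle.
Circumcentre = (1, 4.1), r² = 16.81.

16.81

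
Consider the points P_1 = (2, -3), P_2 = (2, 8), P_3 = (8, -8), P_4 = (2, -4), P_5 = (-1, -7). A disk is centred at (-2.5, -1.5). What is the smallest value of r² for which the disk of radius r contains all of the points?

The required radius is the distance from (-2.5, -1.5) to the farthest point.
Squared distances: 22.5, 110.5, 152.5, 26.5, 32.5.
Maximum is 152.5, attained at P_3.

152.5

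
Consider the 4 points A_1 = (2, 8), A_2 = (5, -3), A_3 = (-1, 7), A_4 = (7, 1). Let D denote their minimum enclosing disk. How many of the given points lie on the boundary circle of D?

3

A smallest enclosing disk is always determined by at most three of the input points on its boundary.
The minimum enclosing circle is determined by three boundary points: A_1, A_2, A_3.
Their circumcentre is (41/18, 13/6) with r² = 5525/162.
The farthest remaining point A_4 is at distance² 3833/162 ≤ 5525/162.
The points at distance exactly r from the centre are A_1, A_2, A_3 — 3 points.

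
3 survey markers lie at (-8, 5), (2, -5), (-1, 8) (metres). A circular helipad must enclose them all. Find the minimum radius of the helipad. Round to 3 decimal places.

Call the three points A, B, C in the order given.
Side lengths²: AB² = 200, AC² = 58, BC² = 178.
Since AB² = 200 < 178 + 58 = 236, the triangle is acute, so the smallest enclosing circle is the circumcircle.
Circumcentre = (-2.1, 0.9), r² = 51.62.
r = √(51.62) ≈ 7.185.

7.185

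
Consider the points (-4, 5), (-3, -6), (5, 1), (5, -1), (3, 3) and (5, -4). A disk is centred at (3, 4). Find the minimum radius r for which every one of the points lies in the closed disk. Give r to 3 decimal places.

The required radius is the distance from (3, 4) to the farthest point.
Squared distances: 50, 136, 13, 29, 1, 68.
Maximum is 136, attained at (-3, -6).
r = √136 ≈ 11.662.

11.662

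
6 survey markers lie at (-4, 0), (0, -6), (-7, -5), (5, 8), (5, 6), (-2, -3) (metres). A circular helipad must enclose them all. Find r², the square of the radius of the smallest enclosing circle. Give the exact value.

By Welzl's lemma the MEC is supported by two points (diametrically opposite) or three points (on a circumcircle).
The farthest pair is (-7, -5)–(5, 8) with squared distance 313. The circle on this segment as diameter has centre (-1, 1.5) and r² = 313/4 = 78.25.
Check (-4, 0): distance² to centre = 11.25 ≤ 78.25, so it lies inside.
All remaining points lie in this disk, and no smaller disk contains both endpoints, so this is the minimum enclosing circle.

78.25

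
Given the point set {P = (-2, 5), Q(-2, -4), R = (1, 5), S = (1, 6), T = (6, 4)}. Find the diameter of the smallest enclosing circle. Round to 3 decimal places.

A smallest enclosing disk is always determined by at most three of the input points on its boundary.
The minimum enclosing circle is determined by three boundary points: P, Q, T.
Their circumcentre is (1.5, 0.5) with r² = 32.5.
The farthest remaining point S is at distance² 30.5 ≤ 32.5.
Diameter = 2r = 2√(32.5) ≈ 11.402.

11.402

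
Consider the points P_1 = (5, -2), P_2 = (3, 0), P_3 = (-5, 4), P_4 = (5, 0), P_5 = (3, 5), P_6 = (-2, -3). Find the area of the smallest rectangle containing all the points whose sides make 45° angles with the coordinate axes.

104

In coordinates u = x + y, v = x − y the rectangle is axis-aligned; the map (x,y)→(u,v) scales areas by 2.
u-values: 3, 3, -1, 5, 8, -5; range = 8 − (-5) = 13.
v-values: 7, 3, -9, 5, -2, 1; range = 7 − (-9) = 16.
Area = (13 × 16) / 2 = 104.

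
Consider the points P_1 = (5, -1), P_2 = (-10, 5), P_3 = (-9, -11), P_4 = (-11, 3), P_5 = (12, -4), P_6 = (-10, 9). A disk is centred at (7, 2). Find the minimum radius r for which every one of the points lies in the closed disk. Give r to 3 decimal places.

The required radius is the distance from (7, 2) to the farthest point.
Squared distances: 13, 298, 425, 325, 61, 338.
Maximum is 425, attained at P_3.
r = √425 ≈ 20.616.

20.616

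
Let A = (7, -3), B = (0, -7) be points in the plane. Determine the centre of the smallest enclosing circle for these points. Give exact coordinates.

The smallest circle enclosing two points has them as diameter endpoints.
Centre = midpoint = (3.5, -5); r² = |AB|²/4 = 65/4 = 16.25.
Centre = (3.5, -5).

(3.5, -5)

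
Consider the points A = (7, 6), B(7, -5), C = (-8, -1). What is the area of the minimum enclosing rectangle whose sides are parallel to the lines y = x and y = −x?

In coordinates u = x + y, v = x − y the rectangle is axis-aligned; the map (x,y)→(u,v) scales areas by 2.
u-values: 13, 2, -9; range = 13 − (-9) = 22.
v-values: 1, 12, -7; range = 12 − (-7) = 19.
Area = (22 × 19) / 2 = 209.

209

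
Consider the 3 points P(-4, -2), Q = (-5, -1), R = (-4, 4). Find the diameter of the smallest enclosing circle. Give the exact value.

Side lengths²: PQ² = 2, PR² = 36, QR² = 26.
Since PR² = 36 ≥ 26 + 2 = 28, the angle opposite PR is not acute, so the smallest enclosing circle has PR as diameter.
Centre = midpoint of PR = (-4, 1), r² = 36/4 = 9.
Diameter = 2r = 2√9 = 6.

6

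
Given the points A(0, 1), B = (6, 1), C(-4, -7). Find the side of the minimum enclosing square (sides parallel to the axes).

10

The bounding box has width 10 and height 8.
An axis-aligned square enclosing the set must have side ≥ max(width, height).
So the minimum side is max(10, 8) = 10.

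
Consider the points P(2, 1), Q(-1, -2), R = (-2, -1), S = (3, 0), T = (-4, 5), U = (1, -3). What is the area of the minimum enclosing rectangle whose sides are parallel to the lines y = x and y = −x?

In coordinates u = x + y, v = x − y the rectangle is axis-aligned; the map (x,y)→(u,v) scales areas by 2.
u-values: 3, -3, -3, 3, 1, -2; range = 3 − (-3) = 6.
v-values: 1, 1, -1, 3, -9, 4; range = 4 − (-9) = 13.
Area = (6 × 13) / 2 = 39.

39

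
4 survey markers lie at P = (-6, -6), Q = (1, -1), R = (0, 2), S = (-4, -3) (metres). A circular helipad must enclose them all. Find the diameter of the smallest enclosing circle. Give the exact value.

10

The minimum enclosing circle of a finite set is fixed by two of the points (as a diameter) or three (as a circumcircle).
The farthest pair is P–R with squared distance 100. The circle on this segment as diameter has centre (-3, -2) and r² = 100/4 = 25.
Check Q: distance² to centre = 17 ≤ 25, so it lies inside.
All remaining points lie in this disk, and no smaller disk contains both endpoints, so this is the minimum enclosing circle.
Diameter = 2r = 2√25 = 10.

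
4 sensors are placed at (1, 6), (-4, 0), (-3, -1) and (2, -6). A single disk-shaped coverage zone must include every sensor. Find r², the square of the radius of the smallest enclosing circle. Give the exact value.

36.25

A smallest enclosing disk is always determined by at most three of the input points on its boundary.
The farthest pair is (1, 6)–(2, -6) with squared distance 145. The circle on this segment as diameter has centre (1.5, 0) and r² = 145/4 = 36.25.
Check (-4, 0): distance² to centre = 30.25 ≤ 36.25, so it lies inside.
All remaining points lie in this disk, and no smaller disk contains both endpoints, so this is the minimum enclosing circle.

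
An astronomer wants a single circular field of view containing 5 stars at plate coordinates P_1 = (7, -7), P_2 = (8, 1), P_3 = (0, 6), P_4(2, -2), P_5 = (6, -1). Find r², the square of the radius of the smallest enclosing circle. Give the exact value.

The minimum enclosing circle of a finite set is fixed by two of the points (as a diameter) or three (as a circumcircle).
The farthest pair is P_1–P_3 with squared distance 218. The circle on this segment as diameter has centre (3.5, -0.5) and r² = 218/4 = 54.5.
Check P_2: distance² to centre = 22.5 ≤ 54.5, so it lies inside.
All remaining points lie in this disk, and no smaller disk contains both endpoints, so this is the minimum enclosing circle.

54.5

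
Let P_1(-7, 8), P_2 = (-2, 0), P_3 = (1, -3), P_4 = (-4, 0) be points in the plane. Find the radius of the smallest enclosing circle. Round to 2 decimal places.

The farthest pair is P_1–P_3 with squared distance 185. The circle on this segment as diameter has centre (-3, 2.5) and r² = 185/4 = 46.25.
Check P_2: distance² to centre = 7.25 ≤ 46.25, so it lies inside.
All remaining points lie in this disk, and no smaller disk contains both endpoints, so this is the minimum enclosing circle.
r = √(46.25) ≈ 6.80.

6.80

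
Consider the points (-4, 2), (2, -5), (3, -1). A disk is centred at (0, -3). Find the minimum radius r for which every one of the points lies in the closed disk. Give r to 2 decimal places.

The required radius is the distance from (0, -3) to the farthest point.
Squared distances: 41, 8, 13.
Maximum is 41, attained at (-4, 2).
r = √41 ≈ 6.40.

6.40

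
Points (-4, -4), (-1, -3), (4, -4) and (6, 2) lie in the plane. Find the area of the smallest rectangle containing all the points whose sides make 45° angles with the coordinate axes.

In coordinates u = x + y, v = x − y the rectangle is axis-aligned; the map (x,y)→(u,v) scales areas by 2.
u-values: -8, -4, 0, 8; range = 8 − (-8) = 16.
v-values: 0, 2, 8, 4; range = 8 − 0 = 8.
Area = (16 × 8) / 2 = 64.

64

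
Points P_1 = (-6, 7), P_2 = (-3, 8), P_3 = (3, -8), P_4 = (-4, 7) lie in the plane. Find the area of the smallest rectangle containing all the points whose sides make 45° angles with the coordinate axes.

In coordinates u = x + y, v = x − y the rectangle is axis-aligned; the map (x,y)→(u,v) scales areas by 2.
u-values: 1, 5, -5, 3; range = 5 − (-5) = 10.
v-values: -13, -11, 11, -11; range = 11 − (-13) = 24.
Area = (10 × 24) / 2 = 120.

120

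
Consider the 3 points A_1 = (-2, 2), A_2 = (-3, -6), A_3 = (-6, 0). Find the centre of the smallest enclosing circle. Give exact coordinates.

(-2.5, -2)

Side lengths²: A_1A_2² = 65, A_1A_3² = 20, A_2A_3² = 45.
Since A_1A_2² = 65 ≥ 45 + 20 = 65, the angle opposite A_1A_2 is not acute, so the smallest enclosing circle has A_1A_2 as diameter.
Centre = midpoint of A_1A_2 = (-2.5, -2), r² = 65/4 = 16.25.
Centre = (-2.5, -2).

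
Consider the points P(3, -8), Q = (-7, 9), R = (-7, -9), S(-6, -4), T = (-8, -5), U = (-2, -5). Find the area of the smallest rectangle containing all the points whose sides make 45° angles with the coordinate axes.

In coordinates u = x + y, v = x − y the rectangle is axis-aligned; the map (x,y)→(u,v) scales areas by 2.
u-values: -5, 2, -16, -10, -13, -7; range = 2 − (-16) = 18.
v-values: 11, -16, 2, -2, -3, 3; range = 11 − (-16) = 27.
Area = (18 × 27) / 2 = 243.

243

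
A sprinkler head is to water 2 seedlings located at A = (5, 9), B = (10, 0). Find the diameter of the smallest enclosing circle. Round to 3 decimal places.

The smallest circle enclosing two points has them as diameter endpoints.
Centre = midpoint = (7.5, 4.5); r² = |AB|²/4 = 106/4 = 26.5.
Diameter = 2r = 2√(26.5) ≈ 10.296.

10.296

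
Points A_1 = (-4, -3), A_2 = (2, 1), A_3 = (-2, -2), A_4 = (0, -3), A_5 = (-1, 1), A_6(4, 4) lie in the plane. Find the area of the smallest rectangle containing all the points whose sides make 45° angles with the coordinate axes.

In coordinates u = x + y, v = x − y the rectangle is axis-aligned; the map (x,y)→(u,v) scales areas by 2.
u-values: -7, 3, -4, -3, 0, 8; range = 8 − (-7) = 15.
v-values: -1, 1, 0, 3, -2, 0; range = 3 − (-2) = 5.
Area = (15 × 5) / 2 = 37.5.

37.5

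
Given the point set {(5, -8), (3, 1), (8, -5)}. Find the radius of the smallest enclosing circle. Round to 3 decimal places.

Call the three points A, B, C in the order given.
Side lengths²: AB² = 85, AC² = 18, BC² = 61.
Since AB² = 85 ≥ 61 + 18 = 79, the angle opposite AB is not acute, so the smallest enclosing circle has AB as diameter.
Centre = midpoint of AB = (4, -3.5), r² = 85/4 = 21.25.
r = √(21.25) ≈ 4.610.

4.610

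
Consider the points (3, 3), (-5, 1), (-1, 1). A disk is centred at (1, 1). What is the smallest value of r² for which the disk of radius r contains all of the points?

The required radius is the distance from (1, 1) to the farthest point.
Squared distances: 8, 36, 4.
Maximum is 36, attained at (-5, 1).

36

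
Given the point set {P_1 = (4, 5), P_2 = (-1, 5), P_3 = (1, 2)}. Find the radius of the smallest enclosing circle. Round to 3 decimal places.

2.550

Side lengths²: P_1P_2² = 25, P_1P_3² = 18, P_2P_3² = 13.
Since P_1P_2² = 25 < 18 + 13 = 31, the triangle is acute, so the smallest enclosing circle is the circumcircle.
Circumcentre = (1.5, 4.5), r² = 6.5.
r = √(6.5) ≈ 2.550.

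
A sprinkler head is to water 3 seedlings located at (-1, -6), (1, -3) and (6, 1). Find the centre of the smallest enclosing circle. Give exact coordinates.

(2.5, -2.5)

Call the three points A, B, C in the order given.
Side lengths²: AB² = 13, AC² = 98, BC² = 41.
Since AC² = 98 ≥ 41 + 13 = 54, the angle opposite AC is not acute, so the smallest enclosing circle has AC as diameter.
Centre = midpoint of AC = (2.5, -2.5), r² = 98/4 = 24.5.
Centre = (2.5, -2.5).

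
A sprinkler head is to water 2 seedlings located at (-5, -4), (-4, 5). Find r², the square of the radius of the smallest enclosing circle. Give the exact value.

20.5

The smallest circle enclosing two points has them as diameter endpoints.
Centre = midpoint = (-4.5, 0.5); r² = |(-5, -4)−(-4, 5)|²/4 = 82/4 = 20.5.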